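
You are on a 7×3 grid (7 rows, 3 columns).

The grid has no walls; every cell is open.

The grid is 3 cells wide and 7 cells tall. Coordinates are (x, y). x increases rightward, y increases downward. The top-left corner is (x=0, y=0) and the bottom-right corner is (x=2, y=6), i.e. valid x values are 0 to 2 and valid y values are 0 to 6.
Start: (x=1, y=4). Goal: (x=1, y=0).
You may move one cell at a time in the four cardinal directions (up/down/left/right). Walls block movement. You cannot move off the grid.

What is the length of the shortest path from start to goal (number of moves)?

BFS from (x=1, y=4) until reaching (x=1, y=0):
  Distance 0: (x=1, y=4)
  Distance 1: (x=1, y=3), (x=0, y=4), (x=2, y=4), (x=1, y=5)
  Distance 2: (x=1, y=2), (x=0, y=3), (x=2, y=3), (x=0, y=5), (x=2, y=5), (x=1, y=6)
  Distance 3: (x=1, y=1), (x=0, y=2), (x=2, y=2), (x=0, y=6), (x=2, y=6)
  Distance 4: (x=1, y=0), (x=0, y=1), (x=2, y=1)  <- goal reached here
One shortest path (4 moves): (x=1, y=4) -> (x=1, y=3) -> (x=1, y=2) -> (x=1, y=1) -> (x=1, y=0)

Answer: Shortest path length: 4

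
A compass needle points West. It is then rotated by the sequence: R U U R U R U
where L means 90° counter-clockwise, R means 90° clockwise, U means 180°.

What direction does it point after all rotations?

Answer: Final heading: South

Derivation:
Start: West
  R (right (90° clockwise)) -> North
  U (U-turn (180°)) -> South
  U (U-turn (180°)) -> North
  R (right (90° clockwise)) -> East
  U (U-turn (180°)) -> West
  R (right (90° clockwise)) -> North
  U (U-turn (180°)) -> South
Final: South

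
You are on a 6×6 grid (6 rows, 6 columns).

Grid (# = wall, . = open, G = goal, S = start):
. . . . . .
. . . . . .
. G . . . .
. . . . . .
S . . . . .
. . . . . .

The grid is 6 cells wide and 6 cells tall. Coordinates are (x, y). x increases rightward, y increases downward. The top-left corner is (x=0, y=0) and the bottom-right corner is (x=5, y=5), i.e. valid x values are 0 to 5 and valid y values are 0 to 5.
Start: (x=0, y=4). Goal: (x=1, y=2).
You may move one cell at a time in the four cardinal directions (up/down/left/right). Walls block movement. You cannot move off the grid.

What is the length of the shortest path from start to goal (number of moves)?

Answer: Shortest path length: 3

Derivation:
BFS from (x=0, y=4) until reaching (x=1, y=2):
  Distance 0: (x=0, y=4)
  Distance 1: (x=0, y=3), (x=1, y=4), (x=0, y=5)
  Distance 2: (x=0, y=2), (x=1, y=3), (x=2, y=4), (x=1, y=5)
  Distance 3: (x=0, y=1), (x=1, y=2), (x=2, y=3), (x=3, y=4), (x=2, y=5)  <- goal reached here
One shortest path (3 moves): (x=0, y=4) -> (x=1, y=4) -> (x=1, y=3) -> (x=1, y=2)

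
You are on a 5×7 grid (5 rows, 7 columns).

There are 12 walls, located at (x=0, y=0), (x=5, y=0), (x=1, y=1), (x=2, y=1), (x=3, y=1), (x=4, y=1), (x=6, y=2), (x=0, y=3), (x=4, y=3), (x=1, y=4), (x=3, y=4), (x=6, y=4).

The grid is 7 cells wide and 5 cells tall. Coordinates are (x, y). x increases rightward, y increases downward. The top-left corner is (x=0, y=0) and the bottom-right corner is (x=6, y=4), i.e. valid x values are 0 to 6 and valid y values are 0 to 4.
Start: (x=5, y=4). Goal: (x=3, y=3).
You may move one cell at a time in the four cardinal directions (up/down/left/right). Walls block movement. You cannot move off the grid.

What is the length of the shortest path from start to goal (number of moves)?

BFS from (x=5, y=4) until reaching (x=3, y=3):
  Distance 0: (x=5, y=4)
  Distance 1: (x=5, y=3), (x=4, y=4)
  Distance 2: (x=5, y=2), (x=6, y=3)
  Distance 3: (x=5, y=1), (x=4, y=2)
  Distance 4: (x=6, y=1), (x=3, y=2)
  Distance 5: (x=6, y=0), (x=2, y=2), (x=3, y=3)  <- goal reached here
One shortest path (5 moves): (x=5, y=4) -> (x=5, y=3) -> (x=5, y=2) -> (x=4, y=2) -> (x=3, y=2) -> (x=3, y=3)

Answer: Shortest path length: 5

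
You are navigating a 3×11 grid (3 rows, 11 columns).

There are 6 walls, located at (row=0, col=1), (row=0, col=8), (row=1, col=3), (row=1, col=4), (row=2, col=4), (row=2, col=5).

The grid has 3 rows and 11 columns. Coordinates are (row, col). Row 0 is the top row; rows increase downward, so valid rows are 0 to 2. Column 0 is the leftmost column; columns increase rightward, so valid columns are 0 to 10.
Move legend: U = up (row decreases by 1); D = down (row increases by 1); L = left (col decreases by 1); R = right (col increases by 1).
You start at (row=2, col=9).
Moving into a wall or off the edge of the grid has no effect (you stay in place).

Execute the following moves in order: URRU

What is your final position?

Answer: Final position: (row=0, col=10)

Derivation:
Start: (row=2, col=9)
  U (up): (row=2, col=9) -> (row=1, col=9)
  R (right): (row=1, col=9) -> (row=1, col=10)
  R (right): blocked, stay at (row=1, col=10)
  U (up): (row=1, col=10) -> (row=0, col=10)
Final: (row=0, col=10)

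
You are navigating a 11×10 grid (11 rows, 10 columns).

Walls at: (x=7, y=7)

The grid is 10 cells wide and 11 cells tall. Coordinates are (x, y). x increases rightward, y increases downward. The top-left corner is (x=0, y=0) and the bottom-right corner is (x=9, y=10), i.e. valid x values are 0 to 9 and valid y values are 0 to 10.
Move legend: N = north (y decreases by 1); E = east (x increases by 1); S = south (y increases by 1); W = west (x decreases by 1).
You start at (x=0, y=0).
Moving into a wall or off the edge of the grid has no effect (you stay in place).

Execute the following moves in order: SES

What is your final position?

Start: (x=0, y=0)
  S (south): (x=0, y=0) -> (x=0, y=1)
  E (east): (x=0, y=1) -> (x=1, y=1)
  S (south): (x=1, y=1) -> (x=1, y=2)
Final: (x=1, y=2)

Answer: Final position: (x=1, y=2)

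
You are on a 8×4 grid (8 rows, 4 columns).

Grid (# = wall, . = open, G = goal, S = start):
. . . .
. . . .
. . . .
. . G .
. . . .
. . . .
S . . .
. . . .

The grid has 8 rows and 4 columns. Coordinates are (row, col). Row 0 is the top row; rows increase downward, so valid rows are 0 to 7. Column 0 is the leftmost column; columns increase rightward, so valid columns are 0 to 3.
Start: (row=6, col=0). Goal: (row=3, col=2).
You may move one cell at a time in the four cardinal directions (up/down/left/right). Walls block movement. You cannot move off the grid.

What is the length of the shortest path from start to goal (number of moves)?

Answer: Shortest path length: 5

Derivation:
BFS from (row=6, col=0) until reaching (row=3, col=2):
  Distance 0: (row=6, col=0)
  Distance 1: (row=5, col=0), (row=6, col=1), (row=7, col=0)
  Distance 2: (row=4, col=0), (row=5, col=1), (row=6, col=2), (row=7, col=1)
  Distance 3: (row=3, col=0), (row=4, col=1), (row=5, col=2), (row=6, col=3), (row=7, col=2)
  Distance 4: (row=2, col=0), (row=3, col=1), (row=4, col=2), (row=5, col=3), (row=7, col=3)
  Distance 5: (row=1, col=0), (row=2, col=1), (row=3, col=2), (row=4, col=3)  <- goal reached here
One shortest path (5 moves): (row=6, col=0) -> (row=6, col=1) -> (row=6, col=2) -> (row=5, col=2) -> (row=4, col=2) -> (row=3, col=2)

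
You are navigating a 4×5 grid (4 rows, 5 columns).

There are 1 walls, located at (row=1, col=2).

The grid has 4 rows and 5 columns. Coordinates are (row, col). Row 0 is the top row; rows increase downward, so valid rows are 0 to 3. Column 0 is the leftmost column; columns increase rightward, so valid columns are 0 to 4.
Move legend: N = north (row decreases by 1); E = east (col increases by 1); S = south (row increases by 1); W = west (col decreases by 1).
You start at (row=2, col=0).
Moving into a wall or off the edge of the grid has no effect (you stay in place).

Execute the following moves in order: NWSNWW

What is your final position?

Start: (row=2, col=0)
  N (north): (row=2, col=0) -> (row=1, col=0)
  W (west): blocked, stay at (row=1, col=0)
  S (south): (row=1, col=0) -> (row=2, col=0)
  N (north): (row=2, col=0) -> (row=1, col=0)
  W (west): blocked, stay at (row=1, col=0)
  W (west): blocked, stay at (row=1, col=0)
Final: (row=1, col=0)

Answer: Final position: (row=1, col=0)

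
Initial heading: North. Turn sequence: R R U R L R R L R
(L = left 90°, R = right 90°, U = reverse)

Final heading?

Start: North
  R (right (90° clockwise)) -> East
  R (right (90° clockwise)) -> South
  U (U-turn (180°)) -> North
  R (right (90° clockwise)) -> East
  L (left (90° counter-clockwise)) -> North
  R (right (90° clockwise)) -> East
  R (right (90° clockwise)) -> South
  L (left (90° counter-clockwise)) -> East
  R (right (90° clockwise)) -> South
Final: South

Answer: Final heading: South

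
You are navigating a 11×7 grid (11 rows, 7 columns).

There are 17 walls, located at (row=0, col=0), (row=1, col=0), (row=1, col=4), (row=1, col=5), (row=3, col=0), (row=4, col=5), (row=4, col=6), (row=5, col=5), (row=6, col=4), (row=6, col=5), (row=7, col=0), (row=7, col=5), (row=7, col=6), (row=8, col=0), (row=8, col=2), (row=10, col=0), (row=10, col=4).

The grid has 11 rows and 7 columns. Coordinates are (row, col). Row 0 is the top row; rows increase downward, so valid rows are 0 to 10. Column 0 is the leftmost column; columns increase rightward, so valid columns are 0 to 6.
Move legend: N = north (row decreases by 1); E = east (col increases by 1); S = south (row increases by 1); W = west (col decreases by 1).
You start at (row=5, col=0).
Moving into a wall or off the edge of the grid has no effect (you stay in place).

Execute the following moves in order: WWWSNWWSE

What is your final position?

Answer: Final position: (row=6, col=1)

Derivation:
Start: (row=5, col=0)
  [×3]W (west): blocked, stay at (row=5, col=0)
  S (south): (row=5, col=0) -> (row=6, col=0)
  N (north): (row=6, col=0) -> (row=5, col=0)
  W (west): blocked, stay at (row=5, col=0)
  W (west): blocked, stay at (row=5, col=0)
  S (south): (row=5, col=0) -> (row=6, col=0)
  E (east): (row=6, col=0) -> (row=6, col=1)
Final: (row=6, col=1)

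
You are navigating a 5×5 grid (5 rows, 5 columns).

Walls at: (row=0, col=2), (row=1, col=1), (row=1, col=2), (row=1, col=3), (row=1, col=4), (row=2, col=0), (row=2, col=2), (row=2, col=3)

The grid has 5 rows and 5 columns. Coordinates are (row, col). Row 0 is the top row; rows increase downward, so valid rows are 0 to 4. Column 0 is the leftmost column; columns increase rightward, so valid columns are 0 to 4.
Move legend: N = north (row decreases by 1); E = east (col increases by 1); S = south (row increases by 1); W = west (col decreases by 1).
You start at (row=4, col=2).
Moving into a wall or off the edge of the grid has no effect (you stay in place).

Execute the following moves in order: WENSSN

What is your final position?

Answer: Final position: (row=3, col=2)

Derivation:
Start: (row=4, col=2)
  W (west): (row=4, col=2) -> (row=4, col=1)
  E (east): (row=4, col=1) -> (row=4, col=2)
  N (north): (row=4, col=2) -> (row=3, col=2)
  S (south): (row=3, col=2) -> (row=4, col=2)
  S (south): blocked, stay at (row=4, col=2)
  N (north): (row=4, col=2) -> (row=3, col=2)
Final: (row=3, col=2)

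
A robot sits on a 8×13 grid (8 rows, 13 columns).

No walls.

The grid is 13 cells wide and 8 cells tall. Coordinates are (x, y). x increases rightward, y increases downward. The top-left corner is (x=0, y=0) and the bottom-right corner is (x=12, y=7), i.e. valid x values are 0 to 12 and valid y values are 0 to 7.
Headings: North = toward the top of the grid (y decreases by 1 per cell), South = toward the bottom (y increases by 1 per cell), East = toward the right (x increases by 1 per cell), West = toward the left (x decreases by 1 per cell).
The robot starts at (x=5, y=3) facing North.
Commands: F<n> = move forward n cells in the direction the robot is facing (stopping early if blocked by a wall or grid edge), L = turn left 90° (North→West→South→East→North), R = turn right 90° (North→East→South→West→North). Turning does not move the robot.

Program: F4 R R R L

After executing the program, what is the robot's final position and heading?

Start: (x=5, y=3), facing North
  F4: move forward 3/4 (blocked), now at (x=5, y=0)
  R: turn right, now facing East
  R: turn right, now facing South
  R: turn right, now facing West
  L: turn left, now facing South
Final: (x=5, y=0), facing South

Answer: Final position: (x=5, y=0), facing South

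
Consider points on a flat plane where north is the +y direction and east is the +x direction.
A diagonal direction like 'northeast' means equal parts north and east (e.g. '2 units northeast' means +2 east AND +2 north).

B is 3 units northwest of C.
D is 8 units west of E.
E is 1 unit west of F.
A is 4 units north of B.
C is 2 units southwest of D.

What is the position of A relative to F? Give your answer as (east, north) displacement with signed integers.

Answer: A is at (east=-14, north=5) relative to F.

Derivation:
Place F at the origin (east=0, north=0).
  E is 1 unit west of F: delta (east=-1, north=+0); E at (east=-1, north=0).
  D is 8 units west of E: delta (east=-8, north=+0); D at (east=-9, north=0).
  C is 2 units southwest of D: delta (east=-2, north=-2); C at (east=-11, north=-2).
  B is 3 units northwest of C: delta (east=-3, north=+3); B at (east=-14, north=1).
  A is 4 units north of B: delta (east=+0, north=+4); A at (east=-14, north=5).
Therefore A relative to F: (east=-14, north=5).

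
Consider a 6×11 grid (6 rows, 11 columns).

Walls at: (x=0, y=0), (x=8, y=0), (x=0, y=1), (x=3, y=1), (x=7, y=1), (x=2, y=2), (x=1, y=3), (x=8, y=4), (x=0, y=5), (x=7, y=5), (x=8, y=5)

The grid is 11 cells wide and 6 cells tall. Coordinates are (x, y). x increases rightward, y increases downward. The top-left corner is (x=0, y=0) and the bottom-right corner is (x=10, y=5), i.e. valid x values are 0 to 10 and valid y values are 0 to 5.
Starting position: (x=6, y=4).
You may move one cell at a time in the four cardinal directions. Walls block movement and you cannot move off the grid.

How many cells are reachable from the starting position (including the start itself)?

BFS flood-fill from (x=6, y=4):
  Distance 0: (x=6, y=4)
  Distance 1: (x=6, y=3), (x=5, y=4), (x=7, y=4), (x=6, y=5)
  Distance 2: (x=6, y=2), (x=5, y=3), (x=7, y=3), (x=4, y=4), (x=5, y=5)
  Distance 3: (x=6, y=1), (x=5, y=2), (x=7, y=2), (x=4, y=3), (x=8, y=3), (x=3, y=4), (x=4, y=5)
  Distance 4: (x=6, y=0), (x=5, y=1), (x=4, y=2), (x=8, y=2), (x=3, y=3), (x=9, y=3), (x=2, y=4), (x=3, y=5)
  Distance 5: (x=5, y=0), (x=7, y=0), (x=4, y=1), (x=8, y=1), (x=3, y=2), (x=9, y=2), (x=2, y=3), (x=10, y=3), (x=1, y=4), (x=9, y=4), (x=2, y=5)
  Distance 6: (x=4, y=0), (x=9, y=1), (x=10, y=2), (x=0, y=4), (x=10, y=4), (x=1, y=5), (x=9, y=5)
  Distance 7: (x=3, y=0), (x=9, y=0), (x=10, y=1), (x=0, y=3), (x=10, y=5)
  Distance 8: (x=2, y=0), (x=10, y=0), (x=0, y=2)
  Distance 9: (x=1, y=0), (x=2, y=1), (x=1, y=2)
  Distance 10: (x=1, y=1)
Total reachable: 55 (grid has 55 open cells total)

Answer: Reachable cells: 55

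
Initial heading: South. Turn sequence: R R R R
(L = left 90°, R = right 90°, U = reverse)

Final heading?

Answer: Final heading: South

Derivation:
Start: South
  R (right (90° clockwise)) -> West
  R (right (90° clockwise)) -> North
  R (right (90° clockwise)) -> East
  R (right (90° clockwise)) -> South
Final: South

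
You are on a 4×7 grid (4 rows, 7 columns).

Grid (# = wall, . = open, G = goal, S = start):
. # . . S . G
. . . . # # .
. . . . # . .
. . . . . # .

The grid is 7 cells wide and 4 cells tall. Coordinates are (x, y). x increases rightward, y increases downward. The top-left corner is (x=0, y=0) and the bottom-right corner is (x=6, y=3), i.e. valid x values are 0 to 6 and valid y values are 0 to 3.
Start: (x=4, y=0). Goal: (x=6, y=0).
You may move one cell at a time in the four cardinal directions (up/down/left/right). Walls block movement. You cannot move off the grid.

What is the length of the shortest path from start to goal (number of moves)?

Answer: Shortest path length: 2

Derivation:
BFS from (x=4, y=0) until reaching (x=6, y=0):
  Distance 0: (x=4, y=0)
  Distance 1: (x=3, y=0), (x=5, y=0)
  Distance 2: (x=2, y=0), (x=6, y=0), (x=3, y=1)  <- goal reached here
One shortest path (2 moves): (x=4, y=0) -> (x=5, y=0) -> (x=6, y=0)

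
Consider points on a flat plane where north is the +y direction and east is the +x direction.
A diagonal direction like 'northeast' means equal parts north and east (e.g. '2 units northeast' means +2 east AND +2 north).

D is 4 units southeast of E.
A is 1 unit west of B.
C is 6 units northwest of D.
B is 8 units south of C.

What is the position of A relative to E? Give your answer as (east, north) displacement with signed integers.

Answer: A is at (east=-3, north=-6) relative to E.

Derivation:
Place E at the origin (east=0, north=0).
  D is 4 units southeast of E: delta (east=+4, north=-4); D at (east=4, north=-4).
  C is 6 units northwest of D: delta (east=-6, north=+6); C at (east=-2, north=2).
  B is 8 units south of C: delta (east=+0, north=-8); B at (east=-2, north=-6).
  A is 1 unit west of B: delta (east=-1, north=+0); A at (east=-3, north=-6).
Therefore A relative to E: (east=-3, north=-6).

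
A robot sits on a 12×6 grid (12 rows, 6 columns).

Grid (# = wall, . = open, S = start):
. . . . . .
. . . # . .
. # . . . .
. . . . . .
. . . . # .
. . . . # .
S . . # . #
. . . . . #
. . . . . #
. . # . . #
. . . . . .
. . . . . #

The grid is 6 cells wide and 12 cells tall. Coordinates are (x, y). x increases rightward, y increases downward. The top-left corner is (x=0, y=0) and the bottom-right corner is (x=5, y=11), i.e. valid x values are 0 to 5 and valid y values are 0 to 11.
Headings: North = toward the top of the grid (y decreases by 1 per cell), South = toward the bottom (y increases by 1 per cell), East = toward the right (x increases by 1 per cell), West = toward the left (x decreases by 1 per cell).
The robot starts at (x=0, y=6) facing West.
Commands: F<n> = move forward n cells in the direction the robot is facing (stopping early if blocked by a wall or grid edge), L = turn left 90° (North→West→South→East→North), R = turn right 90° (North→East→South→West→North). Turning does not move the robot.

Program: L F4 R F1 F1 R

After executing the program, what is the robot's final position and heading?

Answer: Final position: (x=0, y=10), facing North

Derivation:
Start: (x=0, y=6), facing West
  L: turn left, now facing South
  F4: move forward 4, now at (x=0, y=10)
  R: turn right, now facing West
  F1: move forward 0/1 (blocked), now at (x=0, y=10)
  F1: move forward 0/1 (blocked), now at (x=0, y=10)
  R: turn right, now facing North
Final: (x=0, y=10), facing North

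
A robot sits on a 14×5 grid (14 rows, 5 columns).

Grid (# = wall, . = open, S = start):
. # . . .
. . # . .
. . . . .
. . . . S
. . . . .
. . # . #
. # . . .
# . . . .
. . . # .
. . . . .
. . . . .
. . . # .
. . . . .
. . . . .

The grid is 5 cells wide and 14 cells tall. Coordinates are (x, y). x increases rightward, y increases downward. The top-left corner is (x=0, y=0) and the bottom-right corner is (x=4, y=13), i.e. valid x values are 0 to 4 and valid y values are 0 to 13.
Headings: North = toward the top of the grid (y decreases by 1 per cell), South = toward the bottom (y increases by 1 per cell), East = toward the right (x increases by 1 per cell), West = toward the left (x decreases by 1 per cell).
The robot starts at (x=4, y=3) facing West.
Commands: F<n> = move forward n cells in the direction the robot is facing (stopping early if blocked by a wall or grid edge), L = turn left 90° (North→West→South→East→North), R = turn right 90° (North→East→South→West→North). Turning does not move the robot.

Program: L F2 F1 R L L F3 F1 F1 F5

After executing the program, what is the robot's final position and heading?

Answer: Final position: (x=4, y=4), facing East

Derivation:
Start: (x=4, y=3), facing West
  L: turn left, now facing South
  F2: move forward 1/2 (blocked), now at (x=4, y=4)
  F1: move forward 0/1 (blocked), now at (x=4, y=4)
  R: turn right, now facing West
  L: turn left, now facing South
  L: turn left, now facing East
  F3: move forward 0/3 (blocked), now at (x=4, y=4)
  F1: move forward 0/1 (blocked), now at (x=4, y=4)
  F1: move forward 0/1 (blocked), now at (x=4, y=4)
  F5: move forward 0/5 (blocked), now at (x=4, y=4)
Final: (x=4, y=4), facing East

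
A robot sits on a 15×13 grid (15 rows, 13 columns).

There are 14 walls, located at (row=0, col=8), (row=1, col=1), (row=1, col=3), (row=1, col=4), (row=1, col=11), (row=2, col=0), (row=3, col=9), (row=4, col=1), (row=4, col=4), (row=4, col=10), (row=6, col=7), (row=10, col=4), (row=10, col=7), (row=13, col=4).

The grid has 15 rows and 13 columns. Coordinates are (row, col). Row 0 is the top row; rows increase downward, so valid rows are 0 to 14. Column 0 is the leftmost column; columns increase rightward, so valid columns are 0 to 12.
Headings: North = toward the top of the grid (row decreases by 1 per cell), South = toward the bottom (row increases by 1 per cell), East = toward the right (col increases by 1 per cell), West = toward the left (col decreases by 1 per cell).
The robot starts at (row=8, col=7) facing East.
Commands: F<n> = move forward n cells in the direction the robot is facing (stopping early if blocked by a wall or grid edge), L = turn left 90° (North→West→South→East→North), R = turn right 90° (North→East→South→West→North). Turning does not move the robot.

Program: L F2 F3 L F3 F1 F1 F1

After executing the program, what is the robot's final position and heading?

Start: (row=8, col=7), facing East
  L: turn left, now facing North
  F2: move forward 1/2 (blocked), now at (row=7, col=7)
  F3: move forward 0/3 (blocked), now at (row=7, col=7)
  L: turn left, now facing West
  F3: move forward 3, now at (row=7, col=4)
  F1: move forward 1, now at (row=7, col=3)
  F1: move forward 1, now at (row=7, col=2)
  F1: move forward 1, now at (row=7, col=1)
Final: (row=7, col=1), facing West

Answer: Final position: (row=7, col=1), facing West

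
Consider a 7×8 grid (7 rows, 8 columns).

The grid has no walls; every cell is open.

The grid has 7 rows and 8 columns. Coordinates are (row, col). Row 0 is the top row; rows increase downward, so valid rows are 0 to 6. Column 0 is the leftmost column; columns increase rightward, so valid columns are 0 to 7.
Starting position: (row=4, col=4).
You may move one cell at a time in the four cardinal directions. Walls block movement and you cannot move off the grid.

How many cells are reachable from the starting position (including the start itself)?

BFS flood-fill from (row=4, col=4):
  Distance 0: (row=4, col=4)
  Distance 1: (row=3, col=4), (row=4, col=3), (row=4, col=5), (row=5, col=4)
  Distance 2: (row=2, col=4), (row=3, col=3), (row=3, col=5), (row=4, col=2), (row=4, col=6), (row=5, col=3), (row=5, col=5), (row=6, col=4)
  Distance 3: (row=1, col=4), (row=2, col=3), (row=2, col=5), (row=3, col=2), (row=3, col=6), (row=4, col=1), (row=4, col=7), (row=5, col=2), (row=5, col=6), (row=6, col=3), (row=6, col=5)
  Distance 4: (row=0, col=4), (row=1, col=3), (row=1, col=5), (row=2, col=2), (row=2, col=6), (row=3, col=1), (row=3, col=7), (row=4, col=0), (row=5, col=1), (row=5, col=7), (row=6, col=2), (row=6, col=6)
  Distance 5: (row=0, col=3), (row=0, col=5), (row=1, col=2), (row=1, col=6), (row=2, col=1), (row=2, col=7), (row=3, col=0), (row=5, col=0), (row=6, col=1), (row=6, col=7)
  Distance 6: (row=0, col=2), (row=0, col=6), (row=1, col=1), (row=1, col=7), (row=2, col=0), (row=6, col=0)
  Distance 7: (row=0, col=1), (row=0, col=7), (row=1, col=0)
  Distance 8: (row=0, col=0)
Total reachable: 56 (grid has 56 open cells total)

Answer: Reachable cells: 56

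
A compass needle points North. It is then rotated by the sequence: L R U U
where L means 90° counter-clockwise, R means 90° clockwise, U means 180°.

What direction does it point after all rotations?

Start: North
  L (left (90° counter-clockwise)) -> West
  R (right (90° clockwise)) -> North
  U (U-turn (180°)) -> South
  U (U-turn (180°)) -> North
Final: North

Answer: Final heading: North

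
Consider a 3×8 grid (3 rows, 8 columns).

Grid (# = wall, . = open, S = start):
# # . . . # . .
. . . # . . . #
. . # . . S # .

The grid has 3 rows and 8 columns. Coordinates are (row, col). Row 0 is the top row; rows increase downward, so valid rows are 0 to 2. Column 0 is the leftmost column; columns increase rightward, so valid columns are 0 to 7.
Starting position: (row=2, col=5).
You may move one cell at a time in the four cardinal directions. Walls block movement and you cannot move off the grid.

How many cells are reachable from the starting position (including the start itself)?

Answer: Reachable cells: 16

Derivation:
BFS flood-fill from (row=2, col=5):
  Distance 0: (row=2, col=5)
  Distance 1: (row=1, col=5), (row=2, col=4)
  Distance 2: (row=1, col=4), (row=1, col=6), (row=2, col=3)
  Distance 3: (row=0, col=4), (row=0, col=6)
  Distance 4: (row=0, col=3), (row=0, col=7)
  Distance 5: (row=0, col=2)
  Distance 6: (row=1, col=2)
  Distance 7: (row=1, col=1)
  Distance 8: (row=1, col=0), (row=2, col=1)
  Distance 9: (row=2, col=0)
Total reachable: 16 (grid has 17 open cells total)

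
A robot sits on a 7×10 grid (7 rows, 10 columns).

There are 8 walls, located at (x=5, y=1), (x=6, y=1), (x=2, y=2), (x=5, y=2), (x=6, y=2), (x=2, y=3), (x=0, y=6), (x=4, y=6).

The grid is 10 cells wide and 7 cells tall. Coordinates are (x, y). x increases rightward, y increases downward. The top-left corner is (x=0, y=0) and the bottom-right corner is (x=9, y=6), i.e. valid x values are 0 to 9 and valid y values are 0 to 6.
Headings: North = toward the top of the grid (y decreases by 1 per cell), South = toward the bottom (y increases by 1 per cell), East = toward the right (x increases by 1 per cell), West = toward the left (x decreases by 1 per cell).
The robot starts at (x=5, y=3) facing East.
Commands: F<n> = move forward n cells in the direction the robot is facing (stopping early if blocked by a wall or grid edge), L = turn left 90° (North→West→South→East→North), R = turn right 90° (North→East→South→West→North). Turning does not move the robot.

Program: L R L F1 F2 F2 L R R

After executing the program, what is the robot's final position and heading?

Answer: Final position: (x=5, y=3), facing East

Derivation:
Start: (x=5, y=3), facing East
  L: turn left, now facing North
  R: turn right, now facing East
  L: turn left, now facing North
  F1: move forward 0/1 (blocked), now at (x=5, y=3)
  F2: move forward 0/2 (blocked), now at (x=5, y=3)
  F2: move forward 0/2 (blocked), now at (x=5, y=3)
  L: turn left, now facing West
  R: turn right, now facing North
  R: turn right, now facing East
Final: (x=5, y=3), facing East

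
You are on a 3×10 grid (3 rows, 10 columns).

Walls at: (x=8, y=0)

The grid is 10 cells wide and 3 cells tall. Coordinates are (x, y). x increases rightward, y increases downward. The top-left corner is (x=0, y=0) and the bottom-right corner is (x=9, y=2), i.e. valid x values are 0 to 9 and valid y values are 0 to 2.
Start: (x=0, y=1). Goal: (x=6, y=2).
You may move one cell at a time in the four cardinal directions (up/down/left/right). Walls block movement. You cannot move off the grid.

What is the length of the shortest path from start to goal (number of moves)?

BFS from (x=0, y=1) until reaching (x=6, y=2):
  Distance 0: (x=0, y=1)
  Distance 1: (x=0, y=0), (x=1, y=1), (x=0, y=2)
  Distance 2: (x=1, y=0), (x=2, y=1), (x=1, y=2)
  Distance 3: (x=2, y=0), (x=3, y=1), (x=2, y=2)
  Distance 4: (x=3, y=0), (x=4, y=1), (x=3, y=2)
  Distance 5: (x=4, y=0), (x=5, y=1), (x=4, y=2)
  Distance 6: (x=5, y=0), (x=6, y=1), (x=5, y=2)
  Distance 7: (x=6, y=0), (x=7, y=1), (x=6, y=2)  <- goal reached here
One shortest path (7 moves): (x=0, y=1) -> (x=1, y=1) -> (x=2, y=1) -> (x=3, y=1) -> (x=4, y=1) -> (x=5, y=1) -> (x=6, y=1) -> (x=6, y=2)

Answer: Shortest path length: 7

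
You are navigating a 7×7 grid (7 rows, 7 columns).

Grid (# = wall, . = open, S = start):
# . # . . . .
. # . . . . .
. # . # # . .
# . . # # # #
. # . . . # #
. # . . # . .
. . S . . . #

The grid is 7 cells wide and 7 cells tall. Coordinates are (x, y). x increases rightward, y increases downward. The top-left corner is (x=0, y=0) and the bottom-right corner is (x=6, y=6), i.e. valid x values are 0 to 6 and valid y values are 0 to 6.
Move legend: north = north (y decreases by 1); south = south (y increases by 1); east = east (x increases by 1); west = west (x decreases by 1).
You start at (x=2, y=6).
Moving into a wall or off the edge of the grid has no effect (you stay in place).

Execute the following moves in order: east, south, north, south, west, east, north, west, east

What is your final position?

Answer: Final position: (x=3, y=5)

Derivation:
Start: (x=2, y=6)
  east (east): (x=2, y=6) -> (x=3, y=6)
  south (south): blocked, stay at (x=3, y=6)
  north (north): (x=3, y=6) -> (x=3, y=5)
  south (south): (x=3, y=5) -> (x=3, y=6)
  west (west): (x=3, y=6) -> (x=2, y=6)
  east (east): (x=2, y=6) -> (x=3, y=6)
  north (north): (x=3, y=6) -> (x=3, y=5)
  west (west): (x=3, y=5) -> (x=2, y=5)
  east (east): (x=2, y=5) -> (x=3, y=5)
Final: (x=3, y=5)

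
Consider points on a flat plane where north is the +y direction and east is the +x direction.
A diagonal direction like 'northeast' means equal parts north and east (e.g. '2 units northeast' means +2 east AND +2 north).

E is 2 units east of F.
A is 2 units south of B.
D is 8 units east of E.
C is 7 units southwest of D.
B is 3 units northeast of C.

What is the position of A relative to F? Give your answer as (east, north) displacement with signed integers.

Answer: A is at (east=6, north=-6) relative to F.

Derivation:
Place F at the origin (east=0, north=0).
  E is 2 units east of F: delta (east=+2, north=+0); E at (east=2, north=0).
  D is 8 units east of E: delta (east=+8, north=+0); D at (east=10, north=0).
  C is 7 units southwest of D: delta (east=-7, north=-7); C at (east=3, north=-7).
  B is 3 units northeast of C: delta (east=+3, north=+3); B at (east=6, north=-4).
  A is 2 units south of B: delta (east=+0, north=-2); A at (east=6, north=-6).
Therefore A relative to F: (east=6, north=-6).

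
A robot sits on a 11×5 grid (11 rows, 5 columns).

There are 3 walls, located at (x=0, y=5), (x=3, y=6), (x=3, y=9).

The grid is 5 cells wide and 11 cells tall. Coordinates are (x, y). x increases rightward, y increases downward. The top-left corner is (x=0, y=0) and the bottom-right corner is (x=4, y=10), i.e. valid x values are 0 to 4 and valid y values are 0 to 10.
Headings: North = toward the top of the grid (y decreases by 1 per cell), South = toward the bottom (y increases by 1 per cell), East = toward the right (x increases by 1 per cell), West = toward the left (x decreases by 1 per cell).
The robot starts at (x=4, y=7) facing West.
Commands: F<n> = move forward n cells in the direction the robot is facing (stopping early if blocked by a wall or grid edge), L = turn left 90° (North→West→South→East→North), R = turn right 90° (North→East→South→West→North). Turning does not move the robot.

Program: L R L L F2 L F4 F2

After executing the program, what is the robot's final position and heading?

Answer: Final position: (x=4, y=1), facing North

Derivation:
Start: (x=4, y=7), facing West
  L: turn left, now facing South
  R: turn right, now facing West
  L: turn left, now facing South
  L: turn left, now facing East
  F2: move forward 0/2 (blocked), now at (x=4, y=7)
  L: turn left, now facing North
  F4: move forward 4, now at (x=4, y=3)
  F2: move forward 2, now at (x=4, y=1)
Final: (x=4, y=1), facing North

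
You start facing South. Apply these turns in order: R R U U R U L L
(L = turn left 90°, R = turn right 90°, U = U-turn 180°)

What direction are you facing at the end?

Answer: Final heading: East

Derivation:
Start: South
  R (right (90° clockwise)) -> West
  R (right (90° clockwise)) -> North
  U (U-turn (180°)) -> South
  U (U-turn (180°)) -> North
  R (right (90° clockwise)) -> East
  U (U-turn (180°)) -> West
  L (left (90° counter-clockwise)) -> South
  L (left (90° counter-clockwise)) -> East
Final: East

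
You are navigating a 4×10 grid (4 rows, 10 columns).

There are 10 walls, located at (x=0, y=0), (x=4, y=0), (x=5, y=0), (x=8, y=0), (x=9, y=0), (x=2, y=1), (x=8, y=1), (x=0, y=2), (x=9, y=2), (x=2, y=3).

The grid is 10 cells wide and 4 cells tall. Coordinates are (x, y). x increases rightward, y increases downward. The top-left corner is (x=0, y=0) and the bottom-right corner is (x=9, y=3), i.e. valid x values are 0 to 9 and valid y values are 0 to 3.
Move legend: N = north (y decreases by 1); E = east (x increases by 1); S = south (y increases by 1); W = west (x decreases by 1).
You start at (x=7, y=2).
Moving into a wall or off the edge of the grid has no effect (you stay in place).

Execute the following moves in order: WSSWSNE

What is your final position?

Start: (x=7, y=2)
  W (west): (x=7, y=2) -> (x=6, y=2)
  S (south): (x=6, y=2) -> (x=6, y=3)
  S (south): blocked, stay at (x=6, y=3)
  W (west): (x=6, y=3) -> (x=5, y=3)
  S (south): blocked, stay at (x=5, y=3)
  N (north): (x=5, y=3) -> (x=5, y=2)
  E (east): (x=5, y=2) -> (x=6, y=2)
Final: (x=6, y=2)

Answer: Final position: (x=6, y=2)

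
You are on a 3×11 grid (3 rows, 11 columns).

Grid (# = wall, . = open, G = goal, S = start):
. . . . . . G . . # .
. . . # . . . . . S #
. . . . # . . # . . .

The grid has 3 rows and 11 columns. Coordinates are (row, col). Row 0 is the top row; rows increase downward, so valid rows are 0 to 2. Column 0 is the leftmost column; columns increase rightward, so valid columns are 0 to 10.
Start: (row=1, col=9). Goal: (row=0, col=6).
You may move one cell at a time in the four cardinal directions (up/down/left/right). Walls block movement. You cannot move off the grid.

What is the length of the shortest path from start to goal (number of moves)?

Answer: Shortest path length: 4

Derivation:
BFS from (row=1, col=9) until reaching (row=0, col=6):
  Distance 0: (row=1, col=9)
  Distance 1: (row=1, col=8), (row=2, col=9)
  Distance 2: (row=0, col=8), (row=1, col=7), (row=2, col=8), (row=2, col=10)
  Distance 3: (row=0, col=7), (row=1, col=6)
  Distance 4: (row=0, col=6), (row=1, col=5), (row=2, col=6)  <- goal reached here
One shortest path (4 moves): (row=1, col=9) -> (row=1, col=8) -> (row=1, col=7) -> (row=1, col=6) -> (row=0, col=6)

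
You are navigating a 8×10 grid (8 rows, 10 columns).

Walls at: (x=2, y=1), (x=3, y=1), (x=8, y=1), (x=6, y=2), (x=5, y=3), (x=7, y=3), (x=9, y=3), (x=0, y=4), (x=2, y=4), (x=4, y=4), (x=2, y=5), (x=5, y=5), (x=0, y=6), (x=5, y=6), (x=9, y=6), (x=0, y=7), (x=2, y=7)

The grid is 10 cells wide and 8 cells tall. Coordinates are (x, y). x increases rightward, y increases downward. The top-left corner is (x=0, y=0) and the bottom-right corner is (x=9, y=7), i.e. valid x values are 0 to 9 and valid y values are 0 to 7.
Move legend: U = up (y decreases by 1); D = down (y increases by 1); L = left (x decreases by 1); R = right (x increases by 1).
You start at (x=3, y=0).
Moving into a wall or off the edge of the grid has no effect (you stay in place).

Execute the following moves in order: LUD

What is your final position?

Answer: Final position: (x=2, y=0)

Derivation:
Start: (x=3, y=0)
  L (left): (x=3, y=0) -> (x=2, y=0)
  U (up): blocked, stay at (x=2, y=0)
  D (down): blocked, stay at (x=2, y=0)
Final: (x=2, y=0)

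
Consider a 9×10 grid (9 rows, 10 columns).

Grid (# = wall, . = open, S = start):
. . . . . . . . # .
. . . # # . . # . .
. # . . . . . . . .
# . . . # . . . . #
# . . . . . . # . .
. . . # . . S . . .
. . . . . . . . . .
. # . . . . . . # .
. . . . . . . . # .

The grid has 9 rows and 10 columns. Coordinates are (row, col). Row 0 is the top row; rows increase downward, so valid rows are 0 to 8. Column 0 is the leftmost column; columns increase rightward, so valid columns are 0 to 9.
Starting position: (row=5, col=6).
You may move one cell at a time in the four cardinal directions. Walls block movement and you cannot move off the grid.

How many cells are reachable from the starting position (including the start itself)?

Answer: Reachable cells: 76

Derivation:
BFS flood-fill from (row=5, col=6):
  Distance 0: (row=5, col=6)
  Distance 1: (row=4, col=6), (row=5, col=5), (row=5, col=7), (row=6, col=6)
  Distance 2: (row=3, col=6), (row=4, col=5), (row=5, col=4), (row=5, col=8), (row=6, col=5), (row=6, col=7), (row=7, col=6)
  Distance 3: (row=2, col=6), (row=3, col=5), (row=3, col=7), (row=4, col=4), (row=4, col=8), (row=5, col=9), (row=6, col=4), (row=6, col=8), (row=7, col=5), (row=7, col=7), (row=8, col=6)
  Distance 4: (row=1, col=6), (row=2, col=5), (row=2, col=7), (row=3, col=8), (row=4, col=3), (row=4, col=9), (row=6, col=3), (row=6, col=9), (row=7, col=4), (row=8, col=5), (row=8, col=7)
  Distance 5: (row=0, col=6), (row=1, col=5), (row=2, col=4), (row=2, col=8), (row=3, col=3), (row=4, col=2), (row=6, col=2), (row=7, col=3), (row=7, col=9), (row=8, col=4)
  Distance 6: (row=0, col=5), (row=0, col=7), (row=1, col=8), (row=2, col=3), (row=2, col=9), (row=3, col=2), (row=4, col=1), (row=5, col=2), (row=6, col=1), (row=7, col=2), (row=8, col=3), (row=8, col=9)
  Distance 7: (row=0, col=4), (row=1, col=9), (row=2, col=2), (row=3, col=1), (row=5, col=1), (row=6, col=0), (row=8, col=2)
  Distance 8: (row=0, col=3), (row=0, col=9), (row=1, col=2), (row=5, col=0), (row=7, col=0), (row=8, col=1)
  Distance 9: (row=0, col=2), (row=1, col=1), (row=8, col=0)
  Distance 10: (row=0, col=1), (row=1, col=0)
  Distance 11: (row=0, col=0), (row=2, col=0)
Total reachable: 76 (grid has 76 open cells total)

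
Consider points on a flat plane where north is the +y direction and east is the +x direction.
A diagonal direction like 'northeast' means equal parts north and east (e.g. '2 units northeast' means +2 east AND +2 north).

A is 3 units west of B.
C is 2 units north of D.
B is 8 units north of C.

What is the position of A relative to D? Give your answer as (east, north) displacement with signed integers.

Answer: A is at (east=-3, north=10) relative to D.

Derivation:
Place D at the origin (east=0, north=0).
  C is 2 units north of D: delta (east=+0, north=+2); C at (east=0, north=2).
  B is 8 units north of C: delta (east=+0, north=+8); B at (east=0, north=10).
  A is 3 units west of B: delta (east=-3, north=+0); A at (east=-3, north=10).
Therefore A relative to D: (east=-3, north=10).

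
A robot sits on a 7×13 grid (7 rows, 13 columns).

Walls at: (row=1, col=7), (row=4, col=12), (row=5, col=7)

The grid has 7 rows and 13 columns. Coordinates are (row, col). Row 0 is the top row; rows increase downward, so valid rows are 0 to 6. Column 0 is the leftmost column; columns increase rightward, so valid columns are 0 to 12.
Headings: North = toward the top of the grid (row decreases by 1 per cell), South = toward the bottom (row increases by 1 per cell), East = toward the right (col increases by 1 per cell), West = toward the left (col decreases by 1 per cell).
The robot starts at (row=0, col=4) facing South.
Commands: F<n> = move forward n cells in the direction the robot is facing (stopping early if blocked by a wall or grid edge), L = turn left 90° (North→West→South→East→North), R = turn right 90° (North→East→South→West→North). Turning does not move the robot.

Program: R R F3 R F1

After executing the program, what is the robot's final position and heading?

Answer: Final position: (row=0, col=5), facing East

Derivation:
Start: (row=0, col=4), facing South
  R: turn right, now facing West
  R: turn right, now facing North
  F3: move forward 0/3 (blocked), now at (row=0, col=4)
  R: turn right, now facing East
  F1: move forward 1, now at (row=0, col=5)
Final: (row=0, col=5), facing East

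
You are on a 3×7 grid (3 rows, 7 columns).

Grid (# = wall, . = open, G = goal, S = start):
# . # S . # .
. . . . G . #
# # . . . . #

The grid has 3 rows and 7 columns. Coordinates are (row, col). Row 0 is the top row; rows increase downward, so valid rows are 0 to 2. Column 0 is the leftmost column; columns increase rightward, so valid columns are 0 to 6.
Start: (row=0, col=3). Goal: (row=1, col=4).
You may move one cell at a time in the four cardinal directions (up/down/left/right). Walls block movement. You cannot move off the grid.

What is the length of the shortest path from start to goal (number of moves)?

Answer: Shortest path length: 2

Derivation:
BFS from (row=0, col=3) until reaching (row=1, col=4):
  Distance 0: (row=0, col=3)
  Distance 1: (row=0, col=4), (row=1, col=3)
  Distance 2: (row=1, col=2), (row=1, col=4), (row=2, col=3)  <- goal reached here
One shortest path (2 moves): (row=0, col=3) -> (row=0, col=4) -> (row=1, col=4)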